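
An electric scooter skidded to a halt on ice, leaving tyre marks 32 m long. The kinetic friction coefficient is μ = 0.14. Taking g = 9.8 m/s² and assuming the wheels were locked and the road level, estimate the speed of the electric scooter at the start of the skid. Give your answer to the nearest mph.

Deceleration a = μg = 0.14 × 9.8 = 1.372 m/s².
v = √(2a·d) = √(2 × 1.372 × 32) = √87.808 = 9.3706 m/s.
= 9.3706 ÷ 0.44704 = 20.961 mph.

Initial speed ≈ 21 mph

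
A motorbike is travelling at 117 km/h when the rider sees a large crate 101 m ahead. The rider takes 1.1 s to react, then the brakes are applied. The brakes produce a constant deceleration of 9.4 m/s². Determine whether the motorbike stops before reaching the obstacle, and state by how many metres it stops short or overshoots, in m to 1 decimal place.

117 km/h ÷ 3.6 = 32.5000 m/s.
Reaction distance = 32.5000 × 1.1 = 35.750 m.
Braking distance = v²/(2a) = 1056.250 / 18.800 = 56.184 m.
Total stopping distance = 35.750 + 56.184 = 91.934 m, vs 101 m available — it stops with 101 − 91.934 = 9.066 m to spare.

Yes — it stops 9.1 m short of the obstacle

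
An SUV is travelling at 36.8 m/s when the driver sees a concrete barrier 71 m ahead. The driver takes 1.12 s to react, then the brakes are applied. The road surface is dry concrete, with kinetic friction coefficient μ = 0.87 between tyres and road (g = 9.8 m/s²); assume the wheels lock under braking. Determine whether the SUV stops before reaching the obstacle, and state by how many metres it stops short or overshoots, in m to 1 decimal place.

a = μg = 0.87 × 9.8 = 8.526 m/s².
Reaction distance = 36.8000 × 1.12 = 41.216 m.
Braking distance = v²/(2a) = 1354.240 / 17.052 = 79.418 m.
Total stopping distance = 41.216 + 79.418 = 120.634 m, vs 71 m available — it cannot stop in time and overshoots by 120.634 − 71 = 49.634 m.

No — it overshoots by 49.6 m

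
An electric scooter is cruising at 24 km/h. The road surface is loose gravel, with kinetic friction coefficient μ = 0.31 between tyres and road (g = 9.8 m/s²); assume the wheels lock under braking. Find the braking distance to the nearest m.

Braking distance ≈ 7 m

24 km/h ÷ 3.6 = 6.6667 m/s.
a = μg = 0.31 × 9.8 = 3.038 m/s².
Braking distance = v²/(2a) = 6.6667² / (2 × 3.038) = 44.445 / 6.076 = 7.315 m.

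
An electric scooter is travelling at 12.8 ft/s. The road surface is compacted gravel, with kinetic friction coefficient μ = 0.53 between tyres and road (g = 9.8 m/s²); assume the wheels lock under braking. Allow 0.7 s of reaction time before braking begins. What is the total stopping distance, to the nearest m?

Total stopping distance ≈ 4 m

12.8 ft/s × 0.3048 = 3.9014 m/s.
a = μg = 0.53 × 9.8 = 5.194 m/s².
Reaction distance = v·t_r = 3.9014 × 0.7 = 2.731 m.
Braking distance = v²/(2a) = 3.9014² / (2 × 5.194) = 15.221 / 10.388 = 1.465 m.
Total = 2.731 + 1.465 = 4.196 m.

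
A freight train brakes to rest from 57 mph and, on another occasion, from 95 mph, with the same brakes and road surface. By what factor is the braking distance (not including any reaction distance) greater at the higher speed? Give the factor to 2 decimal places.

Factor ≈ 2.78

Braking distance d = v²/(2a), so with a fixed, d ∝ v².
Factor = (95/57)² = 1.6667² = 2.7779.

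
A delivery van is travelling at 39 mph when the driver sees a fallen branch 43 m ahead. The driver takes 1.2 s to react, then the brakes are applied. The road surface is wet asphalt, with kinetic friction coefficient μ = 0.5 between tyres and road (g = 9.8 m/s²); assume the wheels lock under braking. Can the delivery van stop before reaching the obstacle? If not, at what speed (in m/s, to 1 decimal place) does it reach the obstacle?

No — it strikes the obstacle at 9.4 m/s

39 mph × 0.44704 = 17.4346 m/s.
a = μg = 0.5 × 9.8 = 4.900 m/s².
Reaction distance = 17.4346 × 1.2 = 20.922 m.
Braking distance needed to stop: v²/(2a) = 303.965 / 9.800 = 31.017 m, so total needed = 20.922 + 31.017 = 51.939 m > 43 m — it cannot stop.
Distance remaining when braking begins: 43 − 20.922 = 22.078 m.
v² = v₀² − 2a·d = 303.965 − 2 × 4.900 × 22.078 = 87.601 m²/s².
v = √87.601 = 9.360 m/s.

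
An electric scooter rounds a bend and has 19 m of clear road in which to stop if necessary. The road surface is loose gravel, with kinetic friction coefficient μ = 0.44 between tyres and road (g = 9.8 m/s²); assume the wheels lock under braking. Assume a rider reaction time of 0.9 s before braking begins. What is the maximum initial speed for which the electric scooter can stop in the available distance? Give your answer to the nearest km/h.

Maximum speed ≈ 34 km/h

a = μg = 0.44 × 9.8 = 4.312 m/s².
Stopping distance: v·t_r + v²/(2a) = 19 with t_r = 0.9 s and a = 4.312 m/s².
So v² + 7.762 v − 163.86 = 0.
Positive root: v = −a·t_r + √((a·t_r)² + 2a·d) = −3.881 + √(15.062 + 163.86) = 9.4952 m/s.
9.4952 m/s × 3.6 = 34.183 km/h.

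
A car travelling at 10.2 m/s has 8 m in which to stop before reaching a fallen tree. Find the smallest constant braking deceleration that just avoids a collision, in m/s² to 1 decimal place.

v² = 2a·d ⇒ a = v²/(2d) = 10.2000² / (2 × 8.000) = 104.040 / 16.000 = 6.5025 m/s².

Required deceleration ≈ 6.5 m/s²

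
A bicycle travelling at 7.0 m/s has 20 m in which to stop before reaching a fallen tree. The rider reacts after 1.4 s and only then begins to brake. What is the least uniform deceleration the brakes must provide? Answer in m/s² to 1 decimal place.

Distance covered during reaction = 7.0000 × 1.4 = 9.800 m.
Distance available for braking: 20 − 9.800 = 10.200 m.
v² = 2a·d ⇒ a = v²/(2d) = 7.0000² / (2 × 10.200) = 49.000 / 20.400 = 2.4020 m/s².

Required deceleration ≈ 2.4 m/s²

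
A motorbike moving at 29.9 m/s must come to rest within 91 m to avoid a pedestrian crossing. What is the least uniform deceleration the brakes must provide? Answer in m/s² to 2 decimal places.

Required deceleration ≈ 4.91 m/s²

v² = 2a·d ⇒ a = v²/(2d) = 29.9000² / (2 × 91.000) = 894.010 / 182.000 = 4.9121 m/s².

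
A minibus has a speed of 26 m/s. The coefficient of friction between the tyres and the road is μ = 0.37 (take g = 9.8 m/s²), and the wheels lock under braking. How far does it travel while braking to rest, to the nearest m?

a = μg = 0.37 × 9.8 = 3.626 m/s².
Braking distance = v²/(2a) = 26.0000² / (2 × 3.626) = 676.000 / 7.252 = 93.216 m.

Braking distance ≈ 93 m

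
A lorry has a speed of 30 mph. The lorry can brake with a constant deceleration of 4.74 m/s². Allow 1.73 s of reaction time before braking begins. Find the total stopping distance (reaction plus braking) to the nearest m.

30 mph × 0.44704 = 13.4112 m/s.
Reaction distance = v·t_r = 13.4112 × 1.73 = 23.201 m.
Braking distance = v²/(2a) = 13.4112² / (2 × 4.740) = 179.860 / 9.480 = 18.973 m.
Total = 23.201 + 18.973 = 42.174 m.

Total stopping distance ≈ 42 m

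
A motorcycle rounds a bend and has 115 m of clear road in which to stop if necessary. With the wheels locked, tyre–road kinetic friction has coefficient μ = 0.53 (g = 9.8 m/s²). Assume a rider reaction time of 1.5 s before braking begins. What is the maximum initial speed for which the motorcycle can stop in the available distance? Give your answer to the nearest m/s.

Maximum speed ≈ 28 m/s

a = μg = 0.53 × 9.8 = 5.194 m/s².
Stopping distance: v·t_r + v²/(2a) = 115 with t_r = 1.5 s and a = 5.194 m/s².
So v² + 15.582 v − 1194.62 = 0.
Positive root: v = −a·t_r + √((a·t_r)² + 2a·d) = −7.791 + √(60.700 + 1194.62) = 27.6395 m/s.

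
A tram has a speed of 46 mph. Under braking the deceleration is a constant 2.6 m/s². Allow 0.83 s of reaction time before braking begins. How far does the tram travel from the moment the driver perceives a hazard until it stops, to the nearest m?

46 mph × 0.44704 = 20.5638 m/s.
Reaction distance = v·t_r = 20.5638 × 0.83 = 17.068 m.
Braking distance = v²/(2a) = 20.5638² / (2 × 2.600) = 422.870 / 5.200 = 81.321 m.
Total = 17.068 + 81.321 = 98.389 m.

Total stopping distance ≈ 98 m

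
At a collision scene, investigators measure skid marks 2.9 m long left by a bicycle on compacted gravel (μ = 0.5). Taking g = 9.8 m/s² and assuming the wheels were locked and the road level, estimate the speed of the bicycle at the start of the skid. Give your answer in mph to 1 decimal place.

Deceleration a = μg = 0.5 × 9.8 = 4.900 m/s².
v = √(2a·d) = √(2 × 4.900 × 2.9) = √28.420 = 5.3310 m/s.
= 5.3310 ÷ 0.44704 = 11.925 mph.

Initial speed ≈ 11.9 mph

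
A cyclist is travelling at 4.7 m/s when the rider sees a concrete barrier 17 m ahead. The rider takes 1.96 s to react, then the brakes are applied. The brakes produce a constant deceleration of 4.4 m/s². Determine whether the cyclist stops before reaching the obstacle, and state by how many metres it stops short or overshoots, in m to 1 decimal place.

Yes — it stops 5.3 m short of the obstacle

Reaction distance = 4.7000 × 1.96 = 9.212 m.
Braking distance = v²/(2a) = 22.090 / 8.800 = 2.510 m.
Total stopping distance = 9.212 + 2.510 = 11.722 m, vs 17 m available — it stops with 17 − 11.722 = 5.278 m to spare.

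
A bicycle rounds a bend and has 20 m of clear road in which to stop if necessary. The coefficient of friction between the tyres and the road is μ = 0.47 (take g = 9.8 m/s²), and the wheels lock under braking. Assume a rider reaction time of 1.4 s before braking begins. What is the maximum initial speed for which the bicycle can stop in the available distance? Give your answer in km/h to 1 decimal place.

a = μg = 0.47 × 9.8 = 4.606 m/s².
Stopping distance: v·t_r + v²/(2a) = 20 with t_r = 1.4 s and a = 4.606 m/s².
So v² + 12.897 v − 184.24 = 0.
Positive root: v = −a·t_r + √((a·t_r)² + 2a·d) = −6.448 + √(41.577 + 184.24) = 8.5792 m/s.
8.5792 m/s × 3.6 = 30.885 km/h.

Maximum speed ≈ 30.9 km/h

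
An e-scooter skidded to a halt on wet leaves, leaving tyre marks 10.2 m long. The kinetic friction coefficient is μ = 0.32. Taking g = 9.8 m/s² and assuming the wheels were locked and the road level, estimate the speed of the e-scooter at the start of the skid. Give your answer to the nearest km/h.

Initial speed ≈ 29 km/h

Deceleration a = μg = 0.32 × 9.8 = 3.136 m/s².
v = √(2a·d) = √(2 × 3.136 × 10.2) = √63.974 = 7.9984 m/s.
= 7.9984 × 3.6 = 28.794 km/h.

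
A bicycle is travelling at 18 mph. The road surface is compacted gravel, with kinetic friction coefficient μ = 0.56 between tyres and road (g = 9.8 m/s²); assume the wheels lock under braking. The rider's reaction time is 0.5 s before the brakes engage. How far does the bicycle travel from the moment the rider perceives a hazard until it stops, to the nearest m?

Total stopping distance ≈ 10 m

18 mph × 0.44704 = 8.0467 m/s.
a = μg = 0.56 × 9.8 = 5.488 m/s².
Reaction distance = v·t_r = 8.0467 × 0.5 = 4.023 m.
Braking distance = v²/(2a) = 8.0467² / (2 × 5.488) = 64.749 / 10.976 = 5.899 m.
Total = 4.023 + 5.899 = 9.922 m.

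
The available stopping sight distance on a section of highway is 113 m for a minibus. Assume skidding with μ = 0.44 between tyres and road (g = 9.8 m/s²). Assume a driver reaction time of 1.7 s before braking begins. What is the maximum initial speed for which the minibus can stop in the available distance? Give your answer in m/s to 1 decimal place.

Maximum speed ≈ 24.7 m/s

a = μg = 0.44 × 9.8 = 4.312 m/s².
Stopping distance: v·t_r + v²/(2a) = 113 with t_r = 1.7 s and a = 4.312 m/s².
So v² + 14.661 v − 974.51 = 0.
Positive root: v = −a·t_r + √((a·t_r)² + 2a·d) = −7.330 + √(53.729 + 974.51) = 24.7362 m/s.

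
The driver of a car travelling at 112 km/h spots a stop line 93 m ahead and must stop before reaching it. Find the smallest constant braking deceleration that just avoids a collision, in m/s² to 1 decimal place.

112 km/h ÷ 3.6 = 31.1111 m/s.
v² = 2a·d ⇒ a = v²/(2d) = 31.1111² / (2 × 93.000) = 967.901 / 186.000 = 5.2038 m/s².

Required deceleration ≈ 5.2 m/s²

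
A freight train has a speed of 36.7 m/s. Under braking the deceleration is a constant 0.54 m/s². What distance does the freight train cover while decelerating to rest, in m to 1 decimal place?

Braking distance = v²/(2a) = 36.7000² / (2 × 0.540) = 1346.890 / 1.080 = 1247.120 m.

Braking distance ≈ 1247.1 m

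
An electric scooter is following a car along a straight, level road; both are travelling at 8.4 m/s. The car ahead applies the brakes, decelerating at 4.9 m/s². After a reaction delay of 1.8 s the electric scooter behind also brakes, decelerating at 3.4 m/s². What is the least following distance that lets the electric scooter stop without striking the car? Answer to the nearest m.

Leader travels v²/(2a_L) = 70.560 / 9.800 = 7.200 m before stopping.
Follower covers v·t_r = 8.4000 × 1.8 = 15.120 m while reacting, then v²/(2a_F) = 70.560 / 6.800 = 10.376 m while braking, for a total of 15.120 + 10.376 = 25.496 m.
Since a_F ≤ a_L and the follower starts braking later, the follower is never slower than the leader, so the closest approach is when both have stopped.
Minimum gap = 25.496 − 7.200 = 18.296 m.

Minimum gap ≈ 18 m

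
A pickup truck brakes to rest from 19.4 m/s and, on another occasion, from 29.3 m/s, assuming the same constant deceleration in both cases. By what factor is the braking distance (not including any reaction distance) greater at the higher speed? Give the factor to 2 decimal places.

Factor ≈ 2.28

Braking distance d = v²/(2a), so with a fixed, d ∝ v².
Factor = (29.3/19.4)² = 1.5103² = 2.2810.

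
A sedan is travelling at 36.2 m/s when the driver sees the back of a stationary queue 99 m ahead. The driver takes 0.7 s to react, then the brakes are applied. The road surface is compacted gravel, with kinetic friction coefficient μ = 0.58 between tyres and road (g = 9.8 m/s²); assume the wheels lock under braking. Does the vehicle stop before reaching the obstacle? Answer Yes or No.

a = μg = 0.58 × 9.8 = 5.684 m/s².
Reaction distance = 36.2000 × 0.7 = 25.340 m.
Braking distance = v²/(2a) = 1310.440 / 11.368 = 115.274 m.
Total stopping distance = 25.340 + 115.274 = 140.614 m, vs 99 m available — it cannot stop in time and overshoots by 140.614 − 99 = 41.614 m.

No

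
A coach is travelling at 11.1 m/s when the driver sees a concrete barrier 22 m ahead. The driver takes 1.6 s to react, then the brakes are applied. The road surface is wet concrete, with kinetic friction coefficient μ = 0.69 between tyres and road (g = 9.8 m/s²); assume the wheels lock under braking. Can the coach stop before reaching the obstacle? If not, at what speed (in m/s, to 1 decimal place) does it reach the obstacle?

a = μg = 0.69 × 9.8 = 6.762 m/s².
Reaction distance = 11.1000 × 1.6 = 17.760 m.
Braking distance needed to stop: v²/(2a) = 123.210 / 13.524 = 9.110 m, so total needed = 17.760 + 9.110 = 26.870 m > 22 m — it cannot stop.
Distance remaining when braking begins: 22 − 17.760 = 4.240 m.
v² = v₀² − 2a·d = 123.210 − 2 × 6.762 × 4.240 = 65.868 m²/s².
v = √65.868 = 8.116 m/s.

No — it strikes the obstacle at 8.1 m/s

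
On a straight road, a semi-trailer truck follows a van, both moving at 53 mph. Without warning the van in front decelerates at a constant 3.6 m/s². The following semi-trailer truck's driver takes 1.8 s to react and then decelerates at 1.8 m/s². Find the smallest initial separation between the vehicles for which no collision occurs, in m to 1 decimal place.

53 mph × 0.44704 = 23.6931 m/s.
Leader travels v²/(2a_L) = 561.363 / 7.200 = 77.967 m before stopping.
Follower covers v·t_r = 23.6931 × 1.8 = 42.648 m while reacting, then v²/(2a_F) = 561.363 / 3.600 = 155.934 m while braking, for a total of 42.648 + 155.934 = 198.582 m.
Since a_F ≤ a_L and the follower starts braking later, the follower is never slower than the leader, so the closest approach is when both have stopped.
Minimum gap = 198.582 − 77.967 = 120.615 m.

Minimum gap ≈ 120.6 m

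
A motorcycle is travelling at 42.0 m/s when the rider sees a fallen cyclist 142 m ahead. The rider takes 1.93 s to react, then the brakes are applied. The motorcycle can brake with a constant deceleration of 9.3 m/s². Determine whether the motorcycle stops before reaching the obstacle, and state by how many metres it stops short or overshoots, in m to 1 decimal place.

No — it overshoots by 33.9 m

Reaction distance = 42.0000 × 1.93 = 81.060 m.
Braking distance = v²/(2a) = 1764.000 / 18.600 = 94.839 m.
Total stopping distance = 81.060 + 94.839 = 175.899 m, vs 142 m available — it cannot stop in time and overshoots by 175.899 − 142 = 33.899 m.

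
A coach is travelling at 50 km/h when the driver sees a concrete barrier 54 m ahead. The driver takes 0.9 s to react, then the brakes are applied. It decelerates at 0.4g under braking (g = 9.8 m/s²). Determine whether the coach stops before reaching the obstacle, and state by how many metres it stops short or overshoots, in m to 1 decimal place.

Yes — it stops 16.9 m short of the obstacle

50 km/h ÷ 3.6 = 13.8889 m/s.
a = 0.4 × 9.8 = 3.920 m/s².
Reaction distance = 13.8889 × 0.9 = 12.500 m.
Braking distance = v²/(2a) = 192.902 / 7.840 = 24.605 m.
Total stopping distance = 12.500 + 24.605 = 37.105 m, vs 54 m available — it stops with 54 − 37.105 = 16.895 m to spare.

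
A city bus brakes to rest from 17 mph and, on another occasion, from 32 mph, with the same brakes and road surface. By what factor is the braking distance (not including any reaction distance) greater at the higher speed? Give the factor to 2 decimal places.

Braking distance d = v²/(2a), so with a fixed, d ∝ v².
Factor = (32/17)² = 1.8824² = 3.5434.

Factor ≈ 3.54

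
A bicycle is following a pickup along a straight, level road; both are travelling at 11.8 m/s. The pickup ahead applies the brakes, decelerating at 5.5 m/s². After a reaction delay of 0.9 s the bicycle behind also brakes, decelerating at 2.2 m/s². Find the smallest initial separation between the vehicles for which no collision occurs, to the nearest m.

Leader travels v²/(2a_L) = 139.240 / 11.000 = 12.658 m before stopping.
Follower covers v·t_r = 11.8000 × 0.9 = 10.620 m while reacting, then v²/(2a_F) = 139.240 / 4.400 = 31.645 m while braking, for a total of 10.620 + 31.645 = 42.265 m.
Since a_F ≤ a_L and the follower starts braking later, the follower is never slower than the leader, so the closest approach is when both have stopped.
Minimum gap = 42.265 − 12.658 = 29.607 m.

Minimum gap ≈ 30 m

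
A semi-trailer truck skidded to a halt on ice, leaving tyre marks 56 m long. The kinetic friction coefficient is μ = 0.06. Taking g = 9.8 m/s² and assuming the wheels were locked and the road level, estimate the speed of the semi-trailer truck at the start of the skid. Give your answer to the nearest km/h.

Deceleration a = μg = 0.06 × 9.8 = 0.588 m/s².
v = √(2a·d) = √(2 × 0.588 × 56) = √65.856 = 8.1152 m/s.
= 8.1152 × 3.6 = 29.215 km/h.

Initial speed ≈ 29 km/h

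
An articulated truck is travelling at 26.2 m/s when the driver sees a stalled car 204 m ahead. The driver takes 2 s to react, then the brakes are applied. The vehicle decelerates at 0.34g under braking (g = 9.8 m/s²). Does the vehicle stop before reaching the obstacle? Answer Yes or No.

a = 0.34 × 9.8 = 3.332 m/s².
Reaction distance = 26.2000 × 2 = 52.400 m.
Braking distance = v²/(2a) = 686.440 / 6.664 = 103.007 m.
Total stopping distance = 52.400 + 103.007 = 155.407 m, vs 204 m available — it stops with 204 − 155.407 = 48.593 m to spare.

Yes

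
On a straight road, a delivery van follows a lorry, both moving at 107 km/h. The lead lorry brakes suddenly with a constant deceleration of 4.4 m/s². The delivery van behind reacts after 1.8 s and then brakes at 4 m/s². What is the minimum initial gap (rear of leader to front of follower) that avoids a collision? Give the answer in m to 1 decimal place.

107 km/h ÷ 3.6 = 29.7222 m/s.
Leader travels v²/(2a_L) = 883.409 / 8.800 = 100.387 m before stopping.
Follower covers v·t_r = 29.7222 × 1.8 = 53.500 m while reacting, then v²/(2a_F) = 883.409 / 8.000 = 110.426 m while braking, for a total of 53.500 + 110.426 = 163.926 m.
Since a_F ≤ a_L and the follower starts braking later, the follower is never slower than the leader, so the closest approach is when both have stopped.
Minimum gap = 163.926 − 100.387 = 63.539 m.

Minimum gap ≈ 63.5 m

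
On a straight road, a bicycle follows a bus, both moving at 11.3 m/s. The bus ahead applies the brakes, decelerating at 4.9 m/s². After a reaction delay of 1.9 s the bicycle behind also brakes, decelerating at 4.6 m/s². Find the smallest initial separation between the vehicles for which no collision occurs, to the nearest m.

Minimum gap ≈ 22 m

Leader travels v²/(2a_L) = 127.690 / 9.800 = 13.030 m before stopping.
Follower covers v·t_r = 11.3000 × 1.9 = 21.470 m while reacting, then v²/(2a_F) = 127.690 / 9.200 = 13.879 m while braking, for a total of 21.470 + 13.879 = 35.349 m.
Since a_F ≤ a_L and the follower starts braking later, the follower is never slower than the leader, so the closest approach is when both have stopped.
Minimum gap = 35.349 − 13.030 = 22.319 m.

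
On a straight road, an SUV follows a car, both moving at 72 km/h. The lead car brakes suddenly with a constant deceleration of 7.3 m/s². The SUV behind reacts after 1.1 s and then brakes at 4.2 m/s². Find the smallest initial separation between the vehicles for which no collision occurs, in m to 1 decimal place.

72 km/h ÷ 3.6 = 20.0000 m/s.
Leader travels v²/(2a_L) = 400.000 / 14.600 = 27.397 m before stopping.
Follower covers v·t_r = 20.0000 × 1.1 = 22.000 m while reacting, then v²/(2a_F) = 400.000 / 8.400 = 47.619 m while braking, for a total of 22.000 + 47.619 = 69.619 m.
Since a_F ≤ a_L and the follower starts braking later, the follower is never slower than the leader, so the closest approach is when both have stopped.
Minimum gap = 69.619 − 27.397 = 42.222 m.

Minimum gap ≈ 42.2 m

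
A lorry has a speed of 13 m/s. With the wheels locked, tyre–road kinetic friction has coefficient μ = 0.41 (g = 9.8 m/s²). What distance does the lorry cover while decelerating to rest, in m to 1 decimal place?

Braking distance ≈ 21.0 m

a = μg = 0.41 × 9.8 = 4.018 m/s².
Braking distance = v²/(2a) = 13.0000² / (2 × 4.018) = 169.000 / 8.036 = 21.030 m.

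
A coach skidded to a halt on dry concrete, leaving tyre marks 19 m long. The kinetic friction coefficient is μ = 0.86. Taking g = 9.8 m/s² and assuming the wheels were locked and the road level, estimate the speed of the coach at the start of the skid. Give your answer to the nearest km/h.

Deceleration a = μg = 0.86 × 9.8 = 8.428 m/s².
v = √(2a·d) = √(2 × 8.428 × 19) = √320.264 = 17.8959 m/s.
= 17.8959 × 3.6 = 64.425 km/h.

Initial speed ≈ 64 km/h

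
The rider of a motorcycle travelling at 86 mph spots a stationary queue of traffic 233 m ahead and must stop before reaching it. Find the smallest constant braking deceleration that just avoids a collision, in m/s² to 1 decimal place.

86 mph × 0.44704 = 38.4454 m/s.
v² = 2a·d ⇒ a = v²/(2d) = 38.4454² / (2 × 233.000) = 1478.049 / 466.000 = 3.1718 m/s².

Required deceleration ≈ 3.2 m/s²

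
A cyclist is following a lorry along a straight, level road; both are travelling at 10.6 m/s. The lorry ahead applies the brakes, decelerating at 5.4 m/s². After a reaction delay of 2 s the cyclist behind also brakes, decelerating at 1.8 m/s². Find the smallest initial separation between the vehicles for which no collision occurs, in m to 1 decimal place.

Minimum gap ≈ 42.0 m

Leader travels v²/(2a_L) = 112.360 / 10.800 = 10.404 m before stopping.
Follower covers v·t_r = 10.6000 × 2 = 21.200 m while reacting, then v²/(2a_F) = 112.360 / 3.600 = 31.211 m while braking, for a total of 21.200 + 31.211 = 52.411 m.
Since a_F ≤ a_L and the follower starts braking later, the follower is never slower than the leader, so the closest approach is when both have stopped.
Minimum gap = 52.411 − 10.404 = 42.007 m.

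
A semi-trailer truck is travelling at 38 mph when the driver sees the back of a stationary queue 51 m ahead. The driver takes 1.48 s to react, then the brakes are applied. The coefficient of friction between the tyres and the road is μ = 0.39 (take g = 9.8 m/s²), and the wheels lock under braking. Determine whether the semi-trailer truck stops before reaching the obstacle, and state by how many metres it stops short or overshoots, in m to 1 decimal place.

No — it overshoots by 11.9 m

38 mph × 0.44704 = 16.9875 m/s.
a = μg = 0.39 × 9.8 = 3.822 m/s².
Reaction distance = 16.9875 × 1.48 = 25.142 m.
Braking distance = v²/(2a) = 288.575 / 7.644 = 37.752 m.
Total stopping distance = 25.142 + 37.752 = 62.894 m, vs 51 m available — it cannot stop in time and overshoots by 62.894 − 51 = 11.894 m.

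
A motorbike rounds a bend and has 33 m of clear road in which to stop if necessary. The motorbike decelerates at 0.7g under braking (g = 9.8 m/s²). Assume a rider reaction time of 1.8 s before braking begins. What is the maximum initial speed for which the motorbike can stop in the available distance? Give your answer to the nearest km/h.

a = 0.7 × 9.8 = 6.860 m/s².
Stopping distance: v·t_r + v²/(2a) = 33 with t_r = 1.8 s and a = 6.860 m/s².
So v² + 24.696 v − 452.76 = 0.
Positive root: v = −a·t_r + √((a·t_r)² + 2a·d) = −12.348 + √(152.473 + 452.76) = 12.2535 m/s.
12.2535 m/s × 3.6 = 44.113 km/h.

Maximum speed ≈ 44 km/h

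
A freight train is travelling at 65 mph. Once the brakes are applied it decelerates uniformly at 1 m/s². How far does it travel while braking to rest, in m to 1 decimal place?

65 mph × 0.44704 = 29.0576 m/s.
Braking distance = v²/(2a) = 29.0576² / (2 × 1.000) = 844.344 / 2.000 = 422.172 m.

Braking distance ≈ 422.2 m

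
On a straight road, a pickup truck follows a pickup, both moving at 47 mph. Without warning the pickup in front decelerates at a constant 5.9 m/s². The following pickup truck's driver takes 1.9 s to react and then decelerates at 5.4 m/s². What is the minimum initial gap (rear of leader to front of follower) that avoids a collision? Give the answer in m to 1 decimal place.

Minimum gap ≈ 43.4 m

47 mph × 0.44704 = 21.0109 m/s.
Leader travels v²/(2a_L) = 441.458 / 11.800 = 37.412 m before stopping.
Follower covers v·t_r = 21.0109 × 1.9 = 39.921 m while reacting, then v²/(2a_F) = 441.458 / 10.800 = 40.876 m while braking, for a total of 39.921 + 40.876 = 80.797 m.
Since a_F ≤ a_L and the follower starts braking later, the follower is never slower than the leader, so the closest approach is when both have stopped.
Minimum gap = 80.797 − 37.412 = 43.385 m.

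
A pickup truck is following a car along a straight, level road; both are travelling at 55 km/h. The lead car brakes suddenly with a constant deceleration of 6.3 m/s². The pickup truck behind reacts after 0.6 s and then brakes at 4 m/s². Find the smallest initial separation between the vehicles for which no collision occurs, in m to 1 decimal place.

55 km/h ÷ 3.6 = 15.2778 m/s.
Leader travels v²/(2a_L) = 233.411 / 12.600 = 18.525 m before stopping.
Follower covers v·t_r = 15.2778 × 0.6 = 9.167 m while reacting, then v²/(2a_F) = 233.411 / 8.000 = 29.176 m while braking, for a total of 9.167 + 29.176 = 38.343 m.
Since a_F ≤ a_L and the follower starts braking later, the follower is never slower than the leader, so the closest approach is when both have stopped.
Minimum gap = 38.343 − 18.525 = 19.818 m.

Minimum gap ≈ 19.8 m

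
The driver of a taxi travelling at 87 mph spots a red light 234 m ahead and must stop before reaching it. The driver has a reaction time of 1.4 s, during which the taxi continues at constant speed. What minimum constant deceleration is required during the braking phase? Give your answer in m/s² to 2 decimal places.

Required deceleration ≈ 4.21 m/s²

87 mph × 0.44704 = 38.8925 m/s.
Distance covered during reaction = 38.8925 × 1.4 = 54.449 m.
Distance available for braking: 234 − 54.449 = 179.551 m.
v² = 2a·d ⇒ a = v²/(2d) = 38.8925² / (2 × 179.551) = 1512.627 / 359.102 = 4.2122 m/s².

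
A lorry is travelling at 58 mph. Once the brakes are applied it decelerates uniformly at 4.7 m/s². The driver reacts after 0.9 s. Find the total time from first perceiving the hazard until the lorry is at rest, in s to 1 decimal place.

58 mph × 0.44704 = 25.9283 m/s.
Braking time = v/a = 25.9283 / 4.700 = 5.517 s.
Total = 0.9 + 5.517 = 6.417 s.

Total time ≈ 6.4 s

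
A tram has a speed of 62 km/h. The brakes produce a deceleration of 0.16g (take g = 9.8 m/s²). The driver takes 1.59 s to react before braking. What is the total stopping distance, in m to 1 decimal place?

62 km/h ÷ 3.6 = 17.2222 m/s.
a = 0.16 × 9.8 = 1.568 m/s².
Reaction distance = v·t_r = 17.2222 × 1.59 = 27.383 m.
Braking distance = v²/(2a) = 17.2222² / (2 × 1.568) = 296.604 / 3.136 = 94.580 m.
Total = 27.383 + 94.580 = 121.963 m.

Total stopping distance ≈ 122.0 m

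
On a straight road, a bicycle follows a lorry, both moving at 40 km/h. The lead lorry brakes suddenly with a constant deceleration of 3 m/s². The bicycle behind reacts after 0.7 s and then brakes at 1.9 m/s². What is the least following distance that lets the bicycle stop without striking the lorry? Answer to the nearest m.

40 km/h ÷ 3.6 = 11.1111 m/s.
Leader travels v²/(2a_L) = 123.457 / 6.000 = 20.576 m before stopping.
Follower covers v·t_r = 11.1111 × 0.7 = 7.778 m while reacting, then v²/(2a_F) = 123.457 / 3.800 = 32.489 m while braking, for a total of 7.778 + 32.489 = 40.267 m.
Since a_F ≤ a_L and the follower starts braking later, the follower is never slower than the leader, so the closest approach is when both have stopped.
Minimum gap = 40.267 − 20.576 = 19.691 m.

Minimum gap ≈ 20 m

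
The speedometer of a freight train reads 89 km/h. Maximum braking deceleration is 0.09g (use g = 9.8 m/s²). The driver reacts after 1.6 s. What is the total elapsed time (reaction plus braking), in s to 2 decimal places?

89 km/h ÷ 3.6 = 24.7222 m/s.
a = 0.09 × 9.8 = 0.882 m/s².
Braking time = v/a = 24.7222 / 0.882 = 28.030 s.
Total = 1.6 + 28.030 = 29.630 s.

Total time ≈ 29.63 s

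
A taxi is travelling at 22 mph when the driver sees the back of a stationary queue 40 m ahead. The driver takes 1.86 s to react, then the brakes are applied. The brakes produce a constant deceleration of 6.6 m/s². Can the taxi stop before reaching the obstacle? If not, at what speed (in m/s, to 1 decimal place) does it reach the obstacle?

22 mph × 0.44704 = 9.8349 m/s.
Reaction distance = 9.8349 × 1.86 = 18.293 m.
Braking distance = v²/(2a) = 96.725 / 13.200 = 7.328 m.
Total stopping distance = 18.293 + 7.328 = 25.621 m, vs 40 m available — it stops with 40 − 25.621 = 14.379 m to spare.

Yes — it stops about 14.4 m short of the obstacle, so it never reaches it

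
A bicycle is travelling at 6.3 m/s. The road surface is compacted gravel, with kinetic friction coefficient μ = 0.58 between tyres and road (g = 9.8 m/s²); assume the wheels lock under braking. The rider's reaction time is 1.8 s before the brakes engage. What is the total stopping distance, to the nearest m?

a = μg = 0.58 × 9.8 = 5.684 m/s².
Reaction distance = v·t_r = 6.3000 × 1.8 = 11.340 m.
Braking distance = v²/(2a) = 6.3000² / (2 × 5.684) = 39.690 / 11.368 = 3.491 m.
Total = 11.340 + 3.491 = 14.831 m.

Total stopping distance ≈ 15 m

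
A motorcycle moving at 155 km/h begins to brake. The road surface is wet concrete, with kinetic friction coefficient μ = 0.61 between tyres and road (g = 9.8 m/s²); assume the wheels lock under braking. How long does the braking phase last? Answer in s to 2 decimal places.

155 km/h ÷ 3.6 = 43.0556 m/s.
a = μg = 0.61 × 9.8 = 5.978 m/s².
Braking time = v/a = 43.0556 / 5.978 = 7.202 s.

Braking time ≈ 7.20 s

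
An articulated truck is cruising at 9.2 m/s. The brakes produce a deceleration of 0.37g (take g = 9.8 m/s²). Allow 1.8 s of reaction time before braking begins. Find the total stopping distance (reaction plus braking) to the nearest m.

Total stopping distance ≈ 28 m

a = 0.37 × 9.8 = 3.626 m/s².
Reaction distance = v·t_r = 9.2000 × 1.8 = 16.560 m.
Braking distance = v²/(2a) = 9.2000² / (2 × 3.626) = 84.640 / 7.252 = 11.671 m.
Total = 16.560 + 11.671 = 28.231 m.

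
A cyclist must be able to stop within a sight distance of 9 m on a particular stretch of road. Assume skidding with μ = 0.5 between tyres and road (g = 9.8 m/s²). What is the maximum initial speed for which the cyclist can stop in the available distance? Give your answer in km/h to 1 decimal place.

Maximum speed ≈ 33.8 km/h

a = μg = 0.5 × 9.8 = 4.900 m/s².
v²/(2a) = d ⇒ v = √(2 × 4.900 × 9) = √88.20 = 9.3915 m/s.
9.3915 m/s × 3.6 = 33.809 km/h.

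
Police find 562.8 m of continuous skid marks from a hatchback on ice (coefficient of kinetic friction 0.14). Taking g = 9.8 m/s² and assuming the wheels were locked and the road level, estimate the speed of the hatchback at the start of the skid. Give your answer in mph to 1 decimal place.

Initial speed ≈ 87.9 mph

Deceleration a = μg = 0.14 × 9.8 = 1.372 m/s².
v = √(2a·d) = √(2 × 1.372 × 562.8) = √1544.323 = 39.2979 m/s.
= 39.2979 ÷ 0.44704 = 87.907 mph.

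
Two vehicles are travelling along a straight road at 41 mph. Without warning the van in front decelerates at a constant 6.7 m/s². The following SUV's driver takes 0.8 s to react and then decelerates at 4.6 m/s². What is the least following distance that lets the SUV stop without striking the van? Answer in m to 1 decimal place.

Minimum gap ≈ 26.1 m

41 mph × 0.44704 = 18.3286 m/s.
Leader travels v²/(2a_L) = 335.938 / 13.400 = 25.070 m before stopping.
Follower covers v·t_r = 18.3286 × 0.8 = 14.663 m while reacting, then v²/(2a_F) = 335.938 / 9.200 = 36.515 m while braking, for a total of 14.663 + 36.515 = 51.178 m.
Since a_F ≤ a_L and the follower starts braking later, the follower is never slower than the leader, so the closest approach is when both have stopped.
Minimum gap = 51.178 − 25.070 = 26.108 m.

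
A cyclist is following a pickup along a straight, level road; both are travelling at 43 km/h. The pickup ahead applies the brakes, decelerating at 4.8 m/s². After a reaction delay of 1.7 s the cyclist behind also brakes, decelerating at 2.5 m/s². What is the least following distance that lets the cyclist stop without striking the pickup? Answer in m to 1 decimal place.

43 km/h ÷ 3.6 = 11.9444 m/s.
Leader travels v²/(2a_L) = 142.669 / 9.600 = 14.861 m before stopping.
Follower covers v·t_r = 11.9444 × 1.7 = 20.305 m while reacting, then v²/(2a_F) = 142.669 / 5.000 = 28.534 m while braking, for a total of 20.305 + 28.534 = 48.839 m.
Since a_F ≤ a_L and the follower starts braking later, the follower is never slower than the leader, so the closest approach is when both have stopped.
Minimum gap = 48.839 − 14.861 = 33.978 m.

Minimum gap ≈ 34.0 m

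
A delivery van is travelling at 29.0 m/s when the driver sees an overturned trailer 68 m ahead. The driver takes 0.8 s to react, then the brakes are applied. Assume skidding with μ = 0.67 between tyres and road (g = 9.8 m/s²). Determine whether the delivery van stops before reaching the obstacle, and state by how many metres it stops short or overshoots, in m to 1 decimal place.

a = μg = 0.67 × 9.8 = 6.566 m/s².
Reaction distance = 29.0000 × 0.8 = 23.200 m.
Braking distance = v²/(2a) = 841.000 / 13.132 = 64.042 m.
Total stopping distance = 23.200 + 64.042 = 87.242 m, vs 68 m available — it cannot stop in time and overshoots by 87.242 − 68 = 19.242 m.

No — it overshoots by 19.2 m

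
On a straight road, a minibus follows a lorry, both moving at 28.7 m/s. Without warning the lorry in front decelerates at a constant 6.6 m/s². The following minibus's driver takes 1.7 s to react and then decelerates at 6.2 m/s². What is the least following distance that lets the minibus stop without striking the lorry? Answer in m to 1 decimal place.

Minimum gap ≈ 52.8 m

Leader travels v²/(2a_L) = 823.690 / 13.200 = 62.401 m before stopping.
Follower covers v·t_r = 28.7000 × 1.7 = 48.790 m while reacting, then v²/(2a_F) = 823.690 / 12.400 = 66.427 m while braking, for a total of 48.790 + 66.427 = 115.217 m.
Since a_F ≤ a_L and the follower starts braking later, the follower is never slower than the leader, so the closest approach is when both have stopped.
Minimum gap = 115.217 − 62.401 = 52.816 m.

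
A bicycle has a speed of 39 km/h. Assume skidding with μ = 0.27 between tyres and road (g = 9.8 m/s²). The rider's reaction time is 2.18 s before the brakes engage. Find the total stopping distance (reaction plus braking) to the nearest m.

Total stopping distance ≈ 46 m

39 km/h ÷ 3.6 = 10.8333 m/s.
a = μg = 0.27 × 9.8 = 2.646 m/s².
Reaction distance = v·t_r = 10.8333 × 2.18 = 23.617 m.
Braking distance = v²/(2a) = 10.8333² / (2 × 2.646) = 117.360 / 5.292 = 22.177 m.
Total = 23.617 + 22.177 = 45.794 m.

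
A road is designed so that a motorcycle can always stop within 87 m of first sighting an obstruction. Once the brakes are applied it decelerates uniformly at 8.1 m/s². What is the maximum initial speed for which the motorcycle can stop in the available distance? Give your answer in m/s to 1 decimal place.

Maximum speed ≈ 37.5 m/s

v²/(2a) = d ⇒ v = √(2 × 8.100 × 87) = √1409.40 = 37.5420 m/s.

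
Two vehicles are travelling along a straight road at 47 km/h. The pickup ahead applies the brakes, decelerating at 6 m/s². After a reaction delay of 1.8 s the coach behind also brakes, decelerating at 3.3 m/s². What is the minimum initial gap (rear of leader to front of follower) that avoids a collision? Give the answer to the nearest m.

Minimum gap ≈ 35 m

47 km/h ÷ 3.6 = 13.0556 m/s.
Leader travels v²/(2a_L) = 170.449 / 12.000 = 14.204 m before stopping.
Follower covers v·t_r = 13.0556 × 1.8 = 23.500 m while reacting, then v²/(2a_F) = 170.449 / 6.600 = 25.826 m while braking, for a total of 23.500 + 25.826 = 49.326 m.
Since a_F ≤ a_L and the follower starts braking later, the follower is never slower than the leader, so the closest approach is when both have stopped.
Minimum gap = 49.326 − 14.204 = 35.122 m.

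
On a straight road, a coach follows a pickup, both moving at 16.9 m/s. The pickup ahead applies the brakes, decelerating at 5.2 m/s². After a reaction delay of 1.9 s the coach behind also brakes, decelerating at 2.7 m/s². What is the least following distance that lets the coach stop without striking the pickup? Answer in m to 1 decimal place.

Leader travels v²/(2a_L) = 285.610 / 10.400 = 27.463 m before stopping.
Follower covers v·t_r = 16.9000 × 1.9 = 32.110 m while reacting, then v²/(2a_F) = 285.610 / 5.400 = 52.891 m while braking, for a total of 32.110 + 52.891 = 85.001 m.
Since a_F ≤ a_L and the follower starts braking later, the follower is never slower than the leader, so the closest approach is when both have stopped.
Minimum gap = 85.001 − 27.463 = 57.538 m.

Minimum gap ≈ 57.5 m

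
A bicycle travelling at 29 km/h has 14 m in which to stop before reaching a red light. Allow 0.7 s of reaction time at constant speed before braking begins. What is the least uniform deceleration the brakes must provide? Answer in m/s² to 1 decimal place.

Required deceleration ≈ 3.9 m/s²

29 km/h ÷ 3.6 = 8.0556 m/s.
Distance covered during reaction = 8.0556 × 0.7 = 5.639 m.
Distance available for braking: 14 − 5.639 = 8.361 m.
v² = 2a·d ⇒ a = v²/(2d) = 8.0556² / (2 × 8.361) = 64.893 / 16.722 = 3.8807 m/s².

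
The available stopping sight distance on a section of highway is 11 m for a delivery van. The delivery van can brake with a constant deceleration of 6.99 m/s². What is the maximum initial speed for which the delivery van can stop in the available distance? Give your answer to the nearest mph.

v²/(2a) = d ⇒ v = √(2 × 6.990 × 11) = √153.78 = 12.4008 m/s.
12.4008 m/s ÷ 0.44704 = 27.740 mph.

Maximum speed ≈ 28 mph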